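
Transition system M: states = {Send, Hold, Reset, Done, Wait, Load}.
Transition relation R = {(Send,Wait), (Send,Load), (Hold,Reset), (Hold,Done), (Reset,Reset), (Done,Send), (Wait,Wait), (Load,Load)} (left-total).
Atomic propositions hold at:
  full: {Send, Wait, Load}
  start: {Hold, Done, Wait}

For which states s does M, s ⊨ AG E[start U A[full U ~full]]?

Sat(~full) = {Hold, Reset, Done}
A[full U ~full]: least fixpoint, start Z0 = Sat(~full) = {Hold, Reset, Done}, add states in Sat(full) with every successor in Z. Already a fixed point.
Sat(A[full U ~full]) = {Hold, Reset, Done}
E[start U A[full U ~full]]: least fixpoint, start Z0 = Sat(A[full U ~full]) = {Hold, Reset, Done}, add states in Sat(start) with some successor in Z. Already a fixed point.
Sat(E[start U A[full U ~full]]) = {Hold, Reset, Done}
AG E[start U A[full U ~full]]: greatest fixpoint, start Z0 = {Hold, Reset, Done}, keep only states in Sat with every successor in Z. Z1 = {Hold, Reset}; Z2 = {Reset}; fixed.
Sat(AG E[start U A[full U ~full]]) = {Reset}

{Reset}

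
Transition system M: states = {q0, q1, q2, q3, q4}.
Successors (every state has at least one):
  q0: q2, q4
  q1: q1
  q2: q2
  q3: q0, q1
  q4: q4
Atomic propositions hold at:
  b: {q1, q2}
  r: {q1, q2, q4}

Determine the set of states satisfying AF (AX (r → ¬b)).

Sat(¬b) = {q0, q3, q4}
Sat(r → ¬b) = {q0, q3, q4}
Sat(AX (r → ¬b)) = {s : every successor in {q0, q3, q4}} = {q4}
AF (AX (r → ¬b)): least fixpoint, start Z0 = {q4}, add states with every successor in Z. Already a fixed point.
Sat(AF (AX (r → ¬b))) = {q4}

{q4}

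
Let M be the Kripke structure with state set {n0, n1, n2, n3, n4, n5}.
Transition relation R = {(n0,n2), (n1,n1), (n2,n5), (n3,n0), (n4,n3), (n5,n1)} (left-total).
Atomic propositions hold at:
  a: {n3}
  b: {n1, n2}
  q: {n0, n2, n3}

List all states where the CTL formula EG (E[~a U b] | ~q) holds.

Sat(~a) = {n0, n1, n2, n4, n5}
E[~a U b]: least fixpoint, start Z0 = Sat(b) = {n1, n2}, add states in Sat(~a) with some successor in Z. Z1 = {n0, n1, n2, n5}; fixed.
Sat(E[~a U b]) = {n0, n1, n2, n5}
Sat(~q) = {n1, n4, n5}
Sat(E[~a U b] | ~q) = {n0, n1, n2, n4, n5}
EG (E[~a U b] | ~q): greatest fixpoint, start Z0 = {n0, n1, n2, n4, n5}, keep only states in Sat with some successor in Z. Z1 = {n0, n1, n2, n5}; fixed.
Sat(EG (E[~a U b] | ~q)) = {n0, n1, n2, n5}

{n0, n1, n2, n5}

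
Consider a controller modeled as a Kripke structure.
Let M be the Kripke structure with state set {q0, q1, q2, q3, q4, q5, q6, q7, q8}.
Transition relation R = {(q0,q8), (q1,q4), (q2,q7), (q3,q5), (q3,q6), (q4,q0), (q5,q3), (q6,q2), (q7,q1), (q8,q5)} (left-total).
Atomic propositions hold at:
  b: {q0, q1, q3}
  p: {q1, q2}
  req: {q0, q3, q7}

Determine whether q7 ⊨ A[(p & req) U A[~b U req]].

Sat(p & req) = ∅
Sat(~b) = {q2, q4, q5, q6, q7, q8}
A[~b U req]: least fixpoint, start Z0 = Sat(req) = {q0, q3, q7}, add states in Sat(~b) with every successor in Z. Z1 = {q0, q2, q3, q4, q5, q7}; Z2 = {q0, q2, q3, q4, q5, q6, q7, q8}; fixed.
Sat(A[~b U req]) = {q0, q2, q3, q4, q5, q6, q7, q8}
A[(p & req) U A[~b U req]]: least fixpoint, start Z0 = Sat(A[~b U req]) = {q0, q2, q3, q4, q5, q6, q7, q8}, add states in Sat(p & req) with every successor in Z. Already a fixed point.
Sat(A[(p & req) U A[~b U req]]) = {q0, q2, q3, q4, q5, q6, q7, q8}
q7 ∈ Sat(A[(p & req) U A[~b U req]]) = {q0, q2, q3, q4, q5, q6, q7, q8}, so the formula holds at q7.

Yes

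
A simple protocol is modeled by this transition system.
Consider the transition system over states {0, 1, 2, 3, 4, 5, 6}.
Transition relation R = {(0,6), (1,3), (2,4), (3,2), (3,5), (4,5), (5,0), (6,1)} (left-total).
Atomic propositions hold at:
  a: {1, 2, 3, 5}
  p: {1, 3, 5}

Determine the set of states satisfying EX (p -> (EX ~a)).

Sat(~a) = {0, 4, 6}
Sat(EX ~a) = {s : some successor in {0, 4, 6}} = {0, 2, 5}
Sat(p -> (EX ~a)) = {0, 2, 4, 5, 6}
Sat(EX (p -> (EX ~a))) = {s : some successor in {0, 2, 4, 5, 6}} = {0, 2, 3, 4, 5}

{0, 2, 3, 4, 5}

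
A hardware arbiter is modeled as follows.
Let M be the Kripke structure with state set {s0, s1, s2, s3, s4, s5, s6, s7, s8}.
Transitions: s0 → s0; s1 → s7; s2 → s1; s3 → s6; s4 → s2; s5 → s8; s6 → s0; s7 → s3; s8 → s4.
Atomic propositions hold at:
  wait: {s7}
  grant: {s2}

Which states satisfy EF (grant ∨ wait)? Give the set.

Sat(grant ∨ wait) = {s2, s7}
EF (grant ∨ wait): least fixpoint, start Z0 = {s2, s7}, add states with some successor in Z. Z1 = {s1, s2, s4, s7}; Z2 = {s1, s2, s4, s7, s8}; Z3 = {s1, s2, s4, s5, s7, s8}; fixed.
Sat(EF (grant ∨ wait)) = {s1, s2, s4, s5, s7, s8}

{s1, s2, s4, s5, s7, s8}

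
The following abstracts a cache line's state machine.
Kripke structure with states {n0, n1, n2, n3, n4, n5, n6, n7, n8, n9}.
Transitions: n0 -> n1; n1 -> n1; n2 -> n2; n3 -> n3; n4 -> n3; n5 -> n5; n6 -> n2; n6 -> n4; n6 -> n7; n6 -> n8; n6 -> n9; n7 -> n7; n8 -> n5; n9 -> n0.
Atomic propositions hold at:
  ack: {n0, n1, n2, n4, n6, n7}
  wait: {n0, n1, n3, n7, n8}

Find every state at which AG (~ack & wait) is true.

Sat(~ack) = {n3, n5, n8, n9}
Sat(~ack & wait) = {n3, n8}
AG (~ack & wait): greatest fixpoint, start Z0 = {n3, n8}, keep only states in Sat with every successor in Z. Z1 = {n3}; fixed.
Sat(AG (~ack & wait)) = {n3}

{n3}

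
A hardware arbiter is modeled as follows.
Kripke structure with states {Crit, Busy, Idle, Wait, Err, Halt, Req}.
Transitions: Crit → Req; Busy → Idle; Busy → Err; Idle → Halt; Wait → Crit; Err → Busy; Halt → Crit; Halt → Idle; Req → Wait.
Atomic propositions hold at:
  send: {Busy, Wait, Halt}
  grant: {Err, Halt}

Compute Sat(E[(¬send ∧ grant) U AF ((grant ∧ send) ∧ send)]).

{Idle, Halt}

Sat(¬send) = {Crit, Idle, Err, Req}
Sat(¬send ∧ grant) = {Err}
Sat(grant ∧ send) = {Halt}
Sat((grant ∧ send) ∧ send) = {Halt}
AF ((grant ∧ send) ∧ send): least fixpoint, start Z0 = {Halt}, add states with every successor in Z. Z1 = {Idle, Halt}; fixed.
Sat(AF ((grant ∧ send) ∧ send)) = {Idle, Halt}
E[(¬send ∧ grant) U AF ((grant ∧ send) ∧ send)]: least fixpoint, start Z0 = Sat(AF ((grant ∧ send) ∧ send)) = {Idle, Halt}, add states in Sat(¬send ∧ grant) with some successor in Z. Already a fixed point.
Sat(E[(¬send ∧ grant) U AF ((grant ∧ send) ∧ send)]) = {Idle, Halt}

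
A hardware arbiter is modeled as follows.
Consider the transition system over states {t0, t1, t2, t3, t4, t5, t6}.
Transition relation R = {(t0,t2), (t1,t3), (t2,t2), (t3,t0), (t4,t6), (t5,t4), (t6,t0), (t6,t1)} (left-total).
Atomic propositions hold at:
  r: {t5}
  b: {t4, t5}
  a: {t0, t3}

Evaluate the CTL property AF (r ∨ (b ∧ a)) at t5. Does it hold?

Sat(b ∧ a) = ∅
Sat(r ∨ (b ∧ a)) = {t5}
AF (r ∨ (b ∧ a)): least fixpoint, start Z0 = {t5}, add states with every successor in Z. Already a fixed point.
Sat(AF (r ∨ (b ∧ a))) = {t5}
t5 ∈ Sat(AF (r ∨ (b ∧ a))) = {t5}, so the formula holds at t5.

Yes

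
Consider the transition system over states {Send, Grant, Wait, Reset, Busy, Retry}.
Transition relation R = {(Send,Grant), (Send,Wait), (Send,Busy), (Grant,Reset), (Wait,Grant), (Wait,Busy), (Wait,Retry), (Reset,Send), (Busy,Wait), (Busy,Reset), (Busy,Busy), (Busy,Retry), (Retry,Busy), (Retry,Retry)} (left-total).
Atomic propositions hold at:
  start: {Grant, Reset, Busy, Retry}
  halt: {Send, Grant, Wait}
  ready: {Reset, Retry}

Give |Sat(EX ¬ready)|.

5

Sat(¬ready) = {Send, Grant, Wait, Busy}
Sat(EX ¬ready) = {s : some successor in {Send, Grant, Wait, Busy}} = {Send, Wait, Reset, Busy, Retry}
|Sat(EX ¬ready)| = |{Send, Wait, Reset, Busy, Retry}| = 5.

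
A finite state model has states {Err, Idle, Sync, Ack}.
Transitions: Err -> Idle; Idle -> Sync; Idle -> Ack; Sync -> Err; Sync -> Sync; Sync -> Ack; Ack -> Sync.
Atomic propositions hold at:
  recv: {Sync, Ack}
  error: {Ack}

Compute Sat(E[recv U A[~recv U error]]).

{Sync, Ack}

Sat(~recv) = {Err, Idle}
A[~recv U error]: least fixpoint, start Z0 = Sat(error) = {Ack}, add states in Sat(~recv) with every successor in Z. Already a fixed point.
Sat(A[~recv U error]) = {Ack}
E[recv U A[~recv U error]]: least fixpoint, start Z0 = Sat(A[~recv U error]) = {Ack}, add states in Sat(recv) with some successor in Z. Z1 = {Sync, Ack}; fixed.
Sat(E[recv U A[~recv U error]]) = {Sync, Ack}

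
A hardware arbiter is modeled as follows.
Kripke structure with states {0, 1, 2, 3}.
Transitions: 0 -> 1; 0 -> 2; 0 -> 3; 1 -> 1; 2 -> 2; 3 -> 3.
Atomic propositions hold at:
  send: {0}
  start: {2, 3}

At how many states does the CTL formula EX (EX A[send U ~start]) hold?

2

Sat(~start) = {0, 1}
A[send U ~start]: least fixpoint, start Z0 = Sat(~start) = {0, 1}, add states in Sat(send) with every successor in Z. Already a fixed point.
Sat(A[send U ~start]) = {0, 1}
Sat(EX A[send U ~start]) = {s : some successor in {0, 1}} = {0, 1}
Sat(EX (EX A[send U ~start])) = {s : some successor in {0, 1}} = {0, 1}
|Sat(EX (EX A[send U ~start]))| = |{0, 1}| = 2.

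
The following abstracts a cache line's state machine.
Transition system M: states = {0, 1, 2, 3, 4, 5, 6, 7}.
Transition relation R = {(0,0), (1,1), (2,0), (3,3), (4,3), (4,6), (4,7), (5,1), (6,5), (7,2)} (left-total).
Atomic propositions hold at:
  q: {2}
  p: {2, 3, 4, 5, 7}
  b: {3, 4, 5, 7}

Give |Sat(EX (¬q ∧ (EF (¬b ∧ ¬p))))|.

6

Sat(¬q) = {0, 1, 3, 4, 5, 6, 7}
Sat(¬b) = {0, 1, 2, 6}
Sat(¬p) = {0, 1, 6}
Sat(¬b ∧ ¬p) = {0, 1, 6}
EF (¬b ∧ ¬p): least fixpoint, start Z0 = {0, 1, 6}, add states with some successor in Z. Z1 = {0, 1, 2, 4, 5, 6}; Z2 = {0, 1, 2, 4, 5, 6, 7}; fixed.
Sat(EF (¬b ∧ ¬p)) = {0, 1, 2, 4, 5, 6, 7}
Sat(¬q ∧ (EF (¬b ∧ ¬p))) = {0, 1, 4, 5, 6, 7}
Sat(EX (¬q ∧ (EF (¬b ∧ ¬p)))) = {s : some successor in {0, 1, 4, 5, 6, 7}} = {0, 1, 2, 4, 5, 6}
|Sat(EX (¬q ∧ (EF (¬b ∧ ¬p))))| = |{0, 1, 2, 4, 5, 6}| = 6.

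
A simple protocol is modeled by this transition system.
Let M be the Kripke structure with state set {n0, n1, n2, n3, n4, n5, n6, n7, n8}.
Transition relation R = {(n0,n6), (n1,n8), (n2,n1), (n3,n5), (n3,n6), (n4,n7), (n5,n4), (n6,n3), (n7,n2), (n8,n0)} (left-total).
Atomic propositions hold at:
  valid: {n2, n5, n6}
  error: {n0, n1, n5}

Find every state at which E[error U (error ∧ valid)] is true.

Sat(error ∧ valid) = {n5}
E[error U (error ∧ valid)]: least fixpoint, start Z0 = Sat((error ∧ valid)) = {n5}, add states in Sat(error) with some successor in Z. Already a fixed point.
Sat(E[error U (error ∧ valid)]) = {n5}

{n5}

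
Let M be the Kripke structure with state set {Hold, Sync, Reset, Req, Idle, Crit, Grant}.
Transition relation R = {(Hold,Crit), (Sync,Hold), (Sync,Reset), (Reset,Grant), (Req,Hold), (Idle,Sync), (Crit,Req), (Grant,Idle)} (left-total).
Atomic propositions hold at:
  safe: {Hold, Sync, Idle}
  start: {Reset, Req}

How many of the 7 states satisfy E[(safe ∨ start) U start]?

Sat(safe ∨ start) = {Hold, Sync, Reset, Req, Idle}
E[(safe ∨ start) U start]: least fixpoint, start Z0 = Sat(start) = {Reset, Req}, add states in Sat(safe ∨ start) with some successor in Z. Z1 = {Sync, Reset, Req}; Z2 = {Sync, Reset, Req, Idle}; fixed.
Sat(E[(safe ∨ start) U start]) = {Sync, Reset, Req, Idle}
|Sat(E[(safe ∨ start) U start])| = |{Sync, Reset, Req, Idle}| = 4.

4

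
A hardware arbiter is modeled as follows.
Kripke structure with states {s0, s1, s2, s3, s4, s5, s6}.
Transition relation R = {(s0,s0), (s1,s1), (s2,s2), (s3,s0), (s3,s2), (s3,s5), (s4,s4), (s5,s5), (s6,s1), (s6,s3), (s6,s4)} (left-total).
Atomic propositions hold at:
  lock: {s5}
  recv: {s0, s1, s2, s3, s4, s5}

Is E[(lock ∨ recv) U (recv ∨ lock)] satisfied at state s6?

No

Sat(lock ∨ recv) = {s0, s1, s2, s3, s4, s5}
Sat(recv ∨ lock) = {s0, s1, s2, s3, s4, s5}
E[(lock ∨ recv) U (recv ∨ lock)]: least fixpoint, start Z0 = Sat((recv ∨ lock)) = {s0, s1, s2, s3, s4, s5}, add states in Sat(lock ∨ recv) with some successor in Z. Already a fixed point.
Sat(E[(lock ∨ recv) U (recv ∨ lock)]) = {s0, s1, s2, s3, s4, s5}
s6 ∉ Sat(E[(lock ∨ recv) U (recv ∨ lock)]) = {s0, s1, s2, s3, s4, s5}, so the formula does not hold at s6.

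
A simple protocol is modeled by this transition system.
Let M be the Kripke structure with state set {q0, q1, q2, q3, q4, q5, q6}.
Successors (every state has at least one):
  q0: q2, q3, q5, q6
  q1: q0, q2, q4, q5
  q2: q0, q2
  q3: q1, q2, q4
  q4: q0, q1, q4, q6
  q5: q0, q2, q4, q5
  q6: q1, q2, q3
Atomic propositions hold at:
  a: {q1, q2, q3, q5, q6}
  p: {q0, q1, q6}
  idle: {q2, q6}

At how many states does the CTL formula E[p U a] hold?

E[p U a]: least fixpoint, start Z0 = Sat(a) = {q1, q2, q3, q5, q6}, add states in Sat(p) with some successor in Z. Z1 = {q0, q1, q2, q3, q5, q6}; fixed.
Sat(E[p U a]) = {q0, q1, q2, q3, q5, q6}
|Sat(E[p U a])| = |{q0, q1, q2, q3, q5, q6}| = 6.

6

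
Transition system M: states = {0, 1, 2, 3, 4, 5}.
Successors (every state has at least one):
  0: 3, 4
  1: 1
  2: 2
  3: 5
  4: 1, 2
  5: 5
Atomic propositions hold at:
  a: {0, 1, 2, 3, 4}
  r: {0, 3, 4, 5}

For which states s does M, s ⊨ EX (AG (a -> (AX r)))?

{0, 3, 5}

Sat(AX r) = {s : every successor in {0, 3, 4, 5}} = {0, 3, 5}
Sat(a -> (AX r)) = {0, 3, 5}
AG (a -> (AX r)): greatest fixpoint, start Z0 = {0, 3, 5}, keep only states in Sat with every successor in Z. Z1 = {3, 5}; fixed.
Sat(AG (a -> (AX r))) = {3, 5}
Sat(EX (AG (a -> (AX r)))) = {s : some successor in {3, 5}} = {0, 3, 5}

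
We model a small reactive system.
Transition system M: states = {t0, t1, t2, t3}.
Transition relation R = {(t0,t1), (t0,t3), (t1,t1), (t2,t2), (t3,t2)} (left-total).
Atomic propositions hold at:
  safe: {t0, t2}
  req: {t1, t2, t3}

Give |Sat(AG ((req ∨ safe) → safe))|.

1

Sat(req ∨ safe) = {t0, t1, t2, t3}
Sat((req ∨ safe) → safe) = {t0, t2}
AG ((req ∨ safe) → safe): greatest fixpoint, start Z0 = {t0, t2}, keep only states in Sat with every successor in Z. Z1 = {t2}; fixed.
Sat(AG ((req ∨ safe) → safe)) = {t2}
|Sat(AG ((req ∨ safe) → safe))| = |{t2}| = 1.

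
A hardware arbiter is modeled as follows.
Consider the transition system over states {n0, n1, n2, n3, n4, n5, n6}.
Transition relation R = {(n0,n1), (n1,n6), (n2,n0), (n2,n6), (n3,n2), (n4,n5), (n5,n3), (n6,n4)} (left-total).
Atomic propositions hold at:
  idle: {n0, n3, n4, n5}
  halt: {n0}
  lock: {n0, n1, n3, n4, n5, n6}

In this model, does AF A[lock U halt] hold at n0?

A[lock U halt]: least fixpoint, start Z0 = Sat(halt) = {n0}, add states in Sat(lock) with every successor in Z. Already a fixed point.
Sat(A[lock U halt]) = {n0}
AF A[lock U halt]: least fixpoint, start Z0 = {n0}, add states with every successor in Z. Already a fixed point.
Sat(AF A[lock U halt]) = {n0}
n0 ∈ Sat(AF A[lock U halt]) = {n0}, so the formula holds at n0.

Yes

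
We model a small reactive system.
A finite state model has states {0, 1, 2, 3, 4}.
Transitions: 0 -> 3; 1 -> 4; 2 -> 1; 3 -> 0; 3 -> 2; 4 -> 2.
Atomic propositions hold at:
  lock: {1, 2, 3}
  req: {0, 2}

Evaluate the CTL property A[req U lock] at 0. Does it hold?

Yes

A[req U lock]: least fixpoint, start Z0 = Sat(lock) = {1, 2, 3}, add states in Sat(req) with every successor in Z. Z1 = {0, 1, 2, 3}; fixed.
Sat(A[req U lock]) = {0, 1, 2, 3}
0 ∈ Sat(A[req U lock]) = {0, 1, 2, 3}, so the formula holds at 0.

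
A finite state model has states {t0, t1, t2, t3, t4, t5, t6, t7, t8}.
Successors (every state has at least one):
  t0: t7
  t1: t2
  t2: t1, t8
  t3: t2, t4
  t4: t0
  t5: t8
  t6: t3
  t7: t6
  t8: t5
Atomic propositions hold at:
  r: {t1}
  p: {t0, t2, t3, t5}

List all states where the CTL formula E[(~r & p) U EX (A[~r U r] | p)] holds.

Sat(~r) = {t0, t2, t3, t4, t5, t6, t7, t8}
Sat(~r & p) = {t0, t2, t3, t5}
A[~r U r]: least fixpoint, start Z0 = Sat(r) = {t1}, add states in Sat(~r) with every successor in Z. Already a fixed point.
Sat(A[~r U r]) = {t1}
Sat(A[~r U r] | p) = {t0, t1, t2, t3, t5}
Sat(EX (A[~r U r] | p)) = {s : some successor in {t0, t1, t2, t3, t5}} = {t1, t2, t3, t4, t6, t8}
E[(~r & p) U EX (A[~r U r] | p)]: least fixpoint, start Z0 = Sat(EX (A[~r U r] | p)) = {t1, t2, t3, t4, t6, t8}, add states in Sat(~r & p) with some successor in Z. Z1 = {t1, t2, t3, t4, t5, t6, t8}; fixed.
Sat(E[(~r & p) U EX (A[~r U r] | p)]) = {t1, t2, t3, t4, t5, t6, t8}

{t1, t2, t3, t4, t5, t6, t8}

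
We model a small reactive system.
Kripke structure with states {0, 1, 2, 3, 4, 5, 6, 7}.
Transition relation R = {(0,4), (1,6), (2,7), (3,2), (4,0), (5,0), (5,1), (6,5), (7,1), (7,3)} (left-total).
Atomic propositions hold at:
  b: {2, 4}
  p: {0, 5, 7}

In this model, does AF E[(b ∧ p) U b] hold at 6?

Sat(b ∧ p) = ∅
E[(b ∧ p) U b]: least fixpoint, start Z0 = Sat(b) = {2, 4}, add states in Sat(b ∧ p) with some successor in Z. Already a fixed point.
Sat(E[(b ∧ p) U b]) = {2, 4}
AF E[(b ∧ p) U b]: least fixpoint, start Z0 = {2, 4}, add states with every successor in Z. Z1 = {0, 2, 3, 4}; fixed.
Sat(AF E[(b ∧ p) U b]) = {0, 2, 3, 4}
6 ∉ Sat(AF E[(b ∧ p) U b]) = {0, 2, 3, 4}, so the formula does not hold at 6.

No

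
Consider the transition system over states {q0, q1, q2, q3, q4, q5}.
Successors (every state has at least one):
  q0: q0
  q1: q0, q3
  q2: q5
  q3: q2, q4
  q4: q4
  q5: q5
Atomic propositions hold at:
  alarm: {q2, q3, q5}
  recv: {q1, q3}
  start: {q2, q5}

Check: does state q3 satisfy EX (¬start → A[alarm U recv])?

Yes

Sat(¬start) = {q0, q1, q3, q4}
A[alarm U recv]: least fixpoint, start Z0 = Sat(recv) = {q1, q3}, add states in Sat(alarm) with every successor in Z. Already a fixed point.
Sat(A[alarm U recv]) = {q1, q3}
Sat(¬start → A[alarm U recv]) = {q1, q2, q3, q5}
Sat(EX (¬start → A[alarm U recv])) = {s : some successor in {q1, q2, q3, q5}} = {q1, q2, q3, q5}
q3 ∈ Sat(EX (¬start → A[alarm U recv])) = {q1, q2, q3, q5}, so the formula holds at q3.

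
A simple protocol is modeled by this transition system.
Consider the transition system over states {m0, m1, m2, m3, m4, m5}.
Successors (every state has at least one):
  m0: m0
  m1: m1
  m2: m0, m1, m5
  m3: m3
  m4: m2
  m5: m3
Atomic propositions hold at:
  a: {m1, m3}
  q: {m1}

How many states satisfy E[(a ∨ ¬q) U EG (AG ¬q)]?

Sat(¬q) = {m0, m2, m3, m4, m5}
Sat(a ∨ ¬q) = {m0, m1, m2, m3, m4, m5}
AG ¬q: greatest fixpoint, start Z0 = {m0, m2, m3, m4, m5}, keep only states in Sat with every successor in Z. Z1 = {m0, m3, m4, m5}; Z2 = {m0, m3, m5}; fixed.
Sat(AG ¬q) = {m0, m3, m5}
EG (AG ¬q): greatest fixpoint, start Z0 = {m0, m3, m5}, keep only states in Sat with some successor in Z. Already a fixed point.
Sat(EG (AG ¬q)) = {m0, m3, m5}
E[(a ∨ ¬q) U EG (AG ¬q)]: least fixpoint, start Z0 = Sat(EG (AG ¬q)) = {m0, m3, m5}, add states in Sat(a ∨ ¬q) with some successor in Z. Z1 = {m0, m2, m3, m5}; Z2 = {m0, m2, m3, m4, m5}; fixed.
Sat(E[(a ∨ ¬q) U EG (AG ¬q)]) = {m0, m2, m3, m4, m5}
|Sat(E[(a ∨ ¬q) U EG (AG ¬q)])| = |{m0, m2, m3, m4, m5}| = 5.

5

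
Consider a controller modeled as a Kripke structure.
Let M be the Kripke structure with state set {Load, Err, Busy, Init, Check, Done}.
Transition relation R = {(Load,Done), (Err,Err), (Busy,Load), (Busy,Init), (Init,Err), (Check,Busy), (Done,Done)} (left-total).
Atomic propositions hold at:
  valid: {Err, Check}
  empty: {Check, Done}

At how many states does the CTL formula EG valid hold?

EG valid: greatest fixpoint, start Z0 = {Err, Check}, keep only states in Sat with some successor in Z. Z1 = {Err}; fixed.
Sat(EG valid) = {Err}
|Sat(EG valid)| = |{Err}| = 1.

1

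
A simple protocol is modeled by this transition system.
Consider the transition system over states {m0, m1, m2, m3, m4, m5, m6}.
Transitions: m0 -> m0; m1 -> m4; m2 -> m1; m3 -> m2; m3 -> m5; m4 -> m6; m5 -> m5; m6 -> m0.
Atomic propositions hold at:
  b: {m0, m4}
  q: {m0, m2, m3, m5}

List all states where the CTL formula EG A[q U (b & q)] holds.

{m0}

Sat(b & q) = {m0}
A[q U (b & q)]: least fixpoint, start Z0 = Sat((b & q)) = {m0}, add states in Sat(q) with every successor in Z. Already a fixed point.
Sat(A[q U (b & q)]) = {m0}
EG A[q U (b & q)]: greatest fixpoint, start Z0 = {m0}, keep only states in Sat with some successor in Z. Already a fixed point.
Sat(EG A[q U (b & q)]) = {m0}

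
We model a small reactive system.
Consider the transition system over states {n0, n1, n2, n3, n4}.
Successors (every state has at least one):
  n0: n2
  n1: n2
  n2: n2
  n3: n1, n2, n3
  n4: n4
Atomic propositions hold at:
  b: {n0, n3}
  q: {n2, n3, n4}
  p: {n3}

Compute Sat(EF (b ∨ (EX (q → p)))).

Sat(q → p) = {n0, n1, n3}
Sat(EX (q → p)) = {s : some successor in {n0, n1, n3}} = {n3}
Sat(b ∨ (EX (q → p))) = {n0, n3}
EF (b ∨ (EX (q → p))): least fixpoint, start Z0 = {n0, n3}, add states with some successor in Z. Already a fixed point.
Sat(EF (b ∨ (EX (q → p)))) = {n0, n3}

{n0, n3}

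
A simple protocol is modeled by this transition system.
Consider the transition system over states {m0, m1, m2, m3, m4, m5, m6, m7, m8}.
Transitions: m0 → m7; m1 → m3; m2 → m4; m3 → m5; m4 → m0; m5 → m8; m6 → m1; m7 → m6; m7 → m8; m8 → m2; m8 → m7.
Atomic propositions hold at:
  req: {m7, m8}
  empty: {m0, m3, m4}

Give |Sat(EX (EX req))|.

6

Sat(EX req) = {s : some successor in {m7, m8}} = {m0, m5, m7, m8}
Sat(EX (EX req)) = {s : some successor in {m0, m5, m7, m8}} = {m0, m3, m4, m5, m7, m8}
|Sat(EX (EX req))| = |{m0, m3, m4, m5, m7, m8}| = 6.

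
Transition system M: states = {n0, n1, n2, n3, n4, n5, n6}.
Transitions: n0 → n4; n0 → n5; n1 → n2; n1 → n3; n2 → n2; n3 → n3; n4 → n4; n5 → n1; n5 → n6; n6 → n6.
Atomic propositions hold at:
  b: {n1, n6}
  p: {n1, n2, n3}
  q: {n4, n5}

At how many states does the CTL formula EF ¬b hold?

6

Sat(¬b) = {n0, n2, n3, n4, n5}
EF ¬b: least fixpoint, start Z0 = {n0, n2, n3, n4, n5}, add states with some successor in Z. Z1 = {n0, n1, n2, n3, n4, n5}; fixed.
Sat(EF ¬b) = {n0, n1, n2, n3, n4, n5}
|Sat(EF ¬b)| = |{n0, n1, n2, n3, n4, n5}| = 6.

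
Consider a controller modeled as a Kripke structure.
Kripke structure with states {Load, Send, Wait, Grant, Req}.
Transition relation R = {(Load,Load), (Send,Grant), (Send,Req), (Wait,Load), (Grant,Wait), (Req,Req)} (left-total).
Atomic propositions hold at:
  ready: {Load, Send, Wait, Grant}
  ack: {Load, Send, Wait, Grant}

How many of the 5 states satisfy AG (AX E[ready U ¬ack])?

1

Sat(¬ack) = {Req}
E[ready U ¬ack]: least fixpoint, start Z0 = Sat(¬ack) = {Req}, add states in Sat(ready) with some successor in Z. Z1 = {Send, Req}; fixed.
Sat(E[ready U ¬ack]) = {Send, Req}
Sat(AX E[ready U ¬ack]) = {s : every successor in {Send, Req}} = {Req}
AG (AX E[ready U ¬ack]): greatest fixpoint, start Z0 = {Req}, keep only states in Sat with every successor in Z. Already a fixed point.
Sat(AG (AX E[ready U ¬ack])) = {Req}
|Sat(AG (AX E[ready U ¬ack]))| = |{Req}| = 1.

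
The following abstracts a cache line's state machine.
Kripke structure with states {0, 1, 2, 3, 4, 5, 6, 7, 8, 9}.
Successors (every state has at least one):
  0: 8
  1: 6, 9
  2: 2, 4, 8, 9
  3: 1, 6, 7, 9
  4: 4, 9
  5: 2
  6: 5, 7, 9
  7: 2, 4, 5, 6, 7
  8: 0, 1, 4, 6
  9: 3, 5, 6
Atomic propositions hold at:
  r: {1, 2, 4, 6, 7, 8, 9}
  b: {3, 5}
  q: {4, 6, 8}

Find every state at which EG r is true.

{1, 2, 4, 6, 7, 8, 9}

EG r: greatest fixpoint, start Z0 = {1, 2, 4, 6, 7, 8, 9}, keep only states in Sat with some successor in Z. Already a fixed point.
Sat(EG r) = {1, 2, 4, 6, 7, 8, 9}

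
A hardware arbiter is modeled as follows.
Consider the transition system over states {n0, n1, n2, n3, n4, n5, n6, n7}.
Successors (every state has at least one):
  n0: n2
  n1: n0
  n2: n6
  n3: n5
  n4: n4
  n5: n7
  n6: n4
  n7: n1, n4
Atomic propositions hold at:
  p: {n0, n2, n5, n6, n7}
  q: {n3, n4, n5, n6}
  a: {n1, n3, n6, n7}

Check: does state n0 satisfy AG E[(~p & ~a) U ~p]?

Sat(~p) = {n1, n3, n4}
Sat(~a) = {n0, n2, n4, n5}
Sat(~p & ~a) = {n4}
E[(~p & ~a) U ~p]: least fixpoint, start Z0 = Sat(~p) = {n1, n3, n4}, add states in Sat(~p & ~a) with some successor in Z. Already a fixed point.
Sat(E[(~p & ~a) U ~p]) = {n1, n3, n4}
AG E[(~p & ~a) U ~p]: greatest fixpoint, start Z0 = {n1, n3, n4}, keep only states in Sat with every successor in Z. Z1 = {n4}; fixed.
Sat(AG E[(~p & ~a) U ~p]) = {n4}
n0 ∉ Sat(AG E[(~p & ~a) U ~p]) = {n4}, so the formula does not hold at n0.

No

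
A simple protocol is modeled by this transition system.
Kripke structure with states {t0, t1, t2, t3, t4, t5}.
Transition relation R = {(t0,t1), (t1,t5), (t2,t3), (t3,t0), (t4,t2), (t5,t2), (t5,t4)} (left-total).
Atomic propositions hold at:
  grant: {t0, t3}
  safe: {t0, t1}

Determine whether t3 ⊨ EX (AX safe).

Sat(AX safe) = {s : every successor in {t0, t1}} = {t0, t3}
Sat(EX (AX safe)) = {s : some successor in {t0, t3}} = {t2, t3}
t3 ∈ Sat(EX (AX safe)) = {t2, t3}, so the formula holds at t3.

Yes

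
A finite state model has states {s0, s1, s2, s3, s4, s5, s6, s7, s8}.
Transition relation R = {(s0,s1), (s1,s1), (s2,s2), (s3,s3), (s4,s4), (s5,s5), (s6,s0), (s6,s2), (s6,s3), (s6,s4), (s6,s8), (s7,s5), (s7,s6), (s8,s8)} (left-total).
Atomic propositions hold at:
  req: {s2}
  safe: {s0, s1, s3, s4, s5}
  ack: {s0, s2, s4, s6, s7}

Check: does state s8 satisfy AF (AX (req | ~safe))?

Yes

Sat(~safe) = {s2, s6, s7, s8}
Sat(req | ~safe) = {s2, s6, s7, s8}
Sat(AX (req | ~safe)) = {s : every successor in {s2, s6, s7, s8}} = {s2, s8}
AF (AX (req | ~safe)): least fixpoint, start Z0 = {s2, s8}, add states with every successor in Z. Already a fixed point.
Sat(AF (AX (req | ~safe))) = {s2, s8}
s8 ∈ Sat(AF (AX (req | ~safe))) = {s2, s8}, so the formula holds at s8.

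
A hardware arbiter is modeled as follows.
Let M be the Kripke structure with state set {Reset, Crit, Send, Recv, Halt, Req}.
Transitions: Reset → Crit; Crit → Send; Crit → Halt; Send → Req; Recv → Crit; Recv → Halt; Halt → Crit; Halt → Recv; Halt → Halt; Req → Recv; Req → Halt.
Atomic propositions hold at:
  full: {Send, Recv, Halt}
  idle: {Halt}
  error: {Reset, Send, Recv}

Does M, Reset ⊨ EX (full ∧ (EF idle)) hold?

EF idle: least fixpoint, start Z0 = {Halt}, add states with some successor in Z. Z1 = {Crit, Recv, Halt, Req}; Z2 = {Reset, Crit, Send, Recv, Halt, Req}; fixed.
Sat(EF idle) = {Reset, Crit, Send, Recv, Halt, Req}
Sat(full ∧ (EF idle)) = {Send, Recv, Halt}
Sat(EX (full ∧ (EF idle))) = {s : some successor in {Send, Recv, Halt}} = {Crit, Recv, Halt, Req}
Reset ∉ Sat(EX (full ∧ (EF idle))) = {Crit, Recv, Halt, Req}, so the formula does not hold at Reset.

No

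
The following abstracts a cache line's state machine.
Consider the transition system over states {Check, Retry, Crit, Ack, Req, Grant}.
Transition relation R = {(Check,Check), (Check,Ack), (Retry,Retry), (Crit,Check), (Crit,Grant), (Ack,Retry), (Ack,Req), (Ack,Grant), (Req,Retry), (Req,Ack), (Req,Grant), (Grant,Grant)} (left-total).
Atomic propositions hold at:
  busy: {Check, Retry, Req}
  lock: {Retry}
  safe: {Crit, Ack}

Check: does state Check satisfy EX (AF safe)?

AF safe: least fixpoint, start Z0 = {Crit, Ack}, add states with every successor in Z. Already a fixed point.
Sat(AF safe) = {Crit, Ack}
Sat(EX (AF safe)) = {s : some successor in {Crit, Ack}} = {Check, Req}
Check ∈ Sat(EX (AF safe)) = {Check, Req}, so the formula holds at Check.

Yes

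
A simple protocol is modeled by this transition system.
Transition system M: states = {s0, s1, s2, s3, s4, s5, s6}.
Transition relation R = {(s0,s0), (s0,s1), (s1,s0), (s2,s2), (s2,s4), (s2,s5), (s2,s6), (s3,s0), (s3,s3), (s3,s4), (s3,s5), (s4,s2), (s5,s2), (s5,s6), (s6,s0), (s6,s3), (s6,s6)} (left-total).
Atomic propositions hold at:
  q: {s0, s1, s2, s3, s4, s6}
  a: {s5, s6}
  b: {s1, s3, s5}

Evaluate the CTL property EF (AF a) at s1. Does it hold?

AF a: least fixpoint, start Z0 = {s5, s6}, add states with every successor in Z. Already a fixed point.
Sat(AF a) = {s5, s6}
EF (AF a): least fixpoint, start Z0 = {s5, s6}, add states with some successor in Z. Z1 = {s2, s3, s5, s6}; Z2 = {s2, s3, s4, s5, s6}; fixed.
Sat(EF (AF a)) = {s2, s3, s4, s5, s6}
s1 ∉ Sat(EF (AF a)) = {s2, s3, s4, s5, s6}, so the formula does not hold at s1.

No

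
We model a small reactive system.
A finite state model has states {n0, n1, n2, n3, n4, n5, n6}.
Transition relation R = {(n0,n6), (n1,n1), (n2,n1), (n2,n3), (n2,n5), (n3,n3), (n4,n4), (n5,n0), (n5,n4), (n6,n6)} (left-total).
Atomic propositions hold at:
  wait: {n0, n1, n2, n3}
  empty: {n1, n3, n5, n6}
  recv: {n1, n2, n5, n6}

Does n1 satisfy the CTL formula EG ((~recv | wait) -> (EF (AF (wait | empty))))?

Sat(~recv) = {n0, n3, n4}
Sat(~recv | wait) = {n0, n1, n2, n3, n4}
Sat(wait | empty) = {n0, n1, n2, n3, n5, n6}
AF (wait | empty): least fixpoint, start Z0 = {n0, n1, n2, n3, n5, n6}, add states with every successor in Z. Already a fixed point.
Sat(AF (wait | empty)) = {n0, n1, n2, n3, n5, n6}
EF (AF (wait | empty)): least fixpoint, start Z0 = {n0, n1, n2, n3, n5, n6}, add states with some successor in Z. Already a fixed point.
Sat(EF (AF (wait | empty))) = {n0, n1, n2, n3, n5, n6}
Sat((~recv | wait) -> (EF (AF (wait | empty)))) = {n0, n1, n2, n3, n5, n6}
EG ((~recv | wait) -> (EF (AF (wait | empty)))): greatest fixpoint, start Z0 = {n0, n1, n2, n3, n5, n6}, keep only states in Sat with some successor in Z. Already a fixed point.
Sat(EG ((~recv | wait) -> (EF (AF (wait | empty))))) = {n0, n1, n2, n3, n5, n6}
n1 ∈ Sat(EG ((~recv | wait) -> (EF (AF (wait | empty))))) = {n0, n1, n2, n3, n5, n6}, so the formula holds at n1.

Yes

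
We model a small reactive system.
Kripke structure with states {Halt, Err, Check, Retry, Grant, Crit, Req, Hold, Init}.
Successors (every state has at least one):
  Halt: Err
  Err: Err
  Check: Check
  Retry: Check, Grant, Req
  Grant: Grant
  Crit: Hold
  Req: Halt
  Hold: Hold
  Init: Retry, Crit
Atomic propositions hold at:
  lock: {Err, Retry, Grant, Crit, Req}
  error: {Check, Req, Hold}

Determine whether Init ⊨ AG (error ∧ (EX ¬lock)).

No

Sat(¬lock) = {Halt, Check, Hold, Init}
Sat(EX ¬lock) = {s : some successor in {Halt, Check, Hold, Init}} = {Check, Retry, Crit, Req, Hold}
Sat(error ∧ (EX ¬lock)) = {Check, Req, Hold}
AG (error ∧ (EX ¬lock)): greatest fixpoint, start Z0 = {Check, Req, Hold}, keep only states in Sat with every successor in Z. Z1 = {Check, Hold}; fixed.
Sat(AG (error ∧ (EX ¬lock))) = {Check, Hold}
Init ∉ Sat(AG (error ∧ (EX ¬lock))) = {Check, Hold}, so the formula does not hold at Init.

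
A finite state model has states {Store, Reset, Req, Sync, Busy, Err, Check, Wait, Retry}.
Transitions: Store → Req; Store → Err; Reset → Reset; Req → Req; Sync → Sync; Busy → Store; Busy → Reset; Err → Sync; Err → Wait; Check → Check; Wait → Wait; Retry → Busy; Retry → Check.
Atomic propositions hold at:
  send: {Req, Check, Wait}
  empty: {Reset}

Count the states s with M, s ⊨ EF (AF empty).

3

AF empty: least fixpoint, start Z0 = {Reset}, add states with every successor in Z. Already a fixed point.
Sat(AF empty) = {Reset}
EF (AF empty): least fixpoint, start Z0 = {Reset}, add states with some successor in Z. Z1 = {Reset, Busy}; Z2 = {Reset, Busy, Retry}; fixed.
Sat(EF (AF empty)) = {Reset, Busy, Retry}
|Sat(EF (AF empty))| = |{Reset, Busy, Retry}| = 3.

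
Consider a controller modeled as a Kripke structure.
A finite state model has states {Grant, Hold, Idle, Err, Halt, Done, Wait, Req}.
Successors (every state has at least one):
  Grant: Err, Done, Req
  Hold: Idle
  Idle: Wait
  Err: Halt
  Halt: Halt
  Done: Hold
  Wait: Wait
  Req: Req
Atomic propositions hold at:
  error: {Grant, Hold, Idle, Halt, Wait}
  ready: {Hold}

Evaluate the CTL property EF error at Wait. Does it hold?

Yes

EF error: least fixpoint, start Z0 = {Grant, Hold, Idle, Halt, Wait}, add states with some successor in Z. Z1 = {Grant, Hold, Idle, Err, Halt, Done, Wait}; fixed.
Sat(EF error) = {Grant, Hold, Idle, Err, Halt, Done, Wait}
Wait ∈ Sat(EF error) = {Grant, Hold, Idle, Err, Halt, Done, Wait}, so the formula holds at Wait.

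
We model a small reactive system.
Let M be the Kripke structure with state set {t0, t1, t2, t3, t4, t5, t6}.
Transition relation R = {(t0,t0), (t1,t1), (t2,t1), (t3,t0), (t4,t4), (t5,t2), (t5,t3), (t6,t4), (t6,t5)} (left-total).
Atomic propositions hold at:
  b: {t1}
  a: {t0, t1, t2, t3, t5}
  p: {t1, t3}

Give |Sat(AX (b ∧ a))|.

Sat(b ∧ a) = {t1}
Sat(AX (b ∧ a)) = {s : every successor in {t1}} = {t1, t2}
|Sat(AX (b ∧ a))| = |{t1, t2}| = 2.

2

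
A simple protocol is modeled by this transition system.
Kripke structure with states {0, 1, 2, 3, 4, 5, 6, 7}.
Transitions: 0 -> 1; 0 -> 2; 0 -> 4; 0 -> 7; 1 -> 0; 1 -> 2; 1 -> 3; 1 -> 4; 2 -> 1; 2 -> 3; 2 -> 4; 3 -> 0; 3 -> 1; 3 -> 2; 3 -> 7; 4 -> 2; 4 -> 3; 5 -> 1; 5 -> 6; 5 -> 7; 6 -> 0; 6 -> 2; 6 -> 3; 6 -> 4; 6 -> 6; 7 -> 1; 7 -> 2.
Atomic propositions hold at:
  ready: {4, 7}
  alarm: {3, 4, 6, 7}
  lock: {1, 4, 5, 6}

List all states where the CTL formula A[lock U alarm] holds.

{3, 4, 6, 7}

A[lock U alarm]: least fixpoint, start Z0 = Sat(alarm) = {3, 4, 6, 7}, add states in Sat(lock) with every successor in Z. Already a fixed point.
Sat(A[lock U alarm]) = {3, 4, 6, 7}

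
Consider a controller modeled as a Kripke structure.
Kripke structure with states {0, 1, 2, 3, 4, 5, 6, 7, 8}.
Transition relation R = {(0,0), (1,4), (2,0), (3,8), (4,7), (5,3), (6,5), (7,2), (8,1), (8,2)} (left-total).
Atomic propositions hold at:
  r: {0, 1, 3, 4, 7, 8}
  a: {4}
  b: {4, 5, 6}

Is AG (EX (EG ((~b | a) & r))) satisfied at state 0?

Yes

Sat(~b) = {0, 1, 2, 3, 7, 8}
Sat(~b | a) = {0, 1, 2, 3, 4, 7, 8}
Sat((~b | a) & r) = {0, 1, 3, 4, 7, 8}
EG ((~b | a) & r): greatest fixpoint, start Z0 = {0, 1, 3, 4, 7, 8}, keep only states in Sat with some successor in Z. Z1 = {0, 1, 3, 4, 8}; Z2 = {0, 1, 3, 8}; Z3 = {0, 3, 8}; Z4 = {0, 3}; Z5 = {0}; fixed.
Sat(EG ((~b | a) & r)) = {0}
Sat(EX (EG ((~b | a) & r))) = {s : some successor in {0}} = {0, 2}
AG (EX (EG ((~b | a) & r))): greatest fixpoint, start Z0 = {0, 2}, keep only states in Sat with every successor in Z. Already a fixed point.
Sat(AG (EX (EG ((~b | a) & r)))) = {0, 2}
0 ∈ Sat(AG (EX (EG ((~b | a) & r)))) = {0, 2}, so the formula holds at 0.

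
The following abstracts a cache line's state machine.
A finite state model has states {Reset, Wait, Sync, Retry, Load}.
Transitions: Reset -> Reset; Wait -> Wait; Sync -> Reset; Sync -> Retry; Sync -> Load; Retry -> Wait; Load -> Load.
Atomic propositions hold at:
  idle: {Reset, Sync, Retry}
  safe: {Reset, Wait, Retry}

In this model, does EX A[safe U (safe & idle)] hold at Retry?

Sat(safe & idle) = {Reset, Retry}
A[safe U (safe & idle)]: least fixpoint, start Z0 = Sat((safe & idle)) = {Reset, Retry}, add states in Sat(safe) with every successor in Z. Already a fixed point.
Sat(A[safe U (safe & idle)]) = {Reset, Retry}
Sat(EX A[safe U (safe & idle)]) = {s : some successor in {Reset, Retry}} = {Reset, Sync}
Retry ∉ Sat(EX A[safe U (safe & idle)]) = {Reset, Sync}, so the formula does not hold at Retry.

No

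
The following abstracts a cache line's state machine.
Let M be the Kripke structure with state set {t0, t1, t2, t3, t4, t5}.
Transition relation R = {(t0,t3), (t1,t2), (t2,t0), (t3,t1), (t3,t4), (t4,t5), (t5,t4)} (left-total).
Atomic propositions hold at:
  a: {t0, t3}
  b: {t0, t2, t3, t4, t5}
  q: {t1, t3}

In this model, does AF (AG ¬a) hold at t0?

No

Sat(¬a) = {t1, t2, t4, t5}
AG ¬a: greatest fixpoint, start Z0 = {t1, t2, t4, t5}, keep only states in Sat with every successor in Z. Z1 = {t1, t4, t5}; Z2 = {t4, t5}; fixed.
Sat(AG ¬a) = {t4, t5}
AF (AG ¬a): least fixpoint, start Z0 = {t4, t5}, add states with every successor in Z. Already a fixed point.
Sat(AF (AG ¬a)) = {t4, t5}
t0 ∉ Sat(AF (AG ¬a)) = {t4, t5}, so the formula does not hold at t0.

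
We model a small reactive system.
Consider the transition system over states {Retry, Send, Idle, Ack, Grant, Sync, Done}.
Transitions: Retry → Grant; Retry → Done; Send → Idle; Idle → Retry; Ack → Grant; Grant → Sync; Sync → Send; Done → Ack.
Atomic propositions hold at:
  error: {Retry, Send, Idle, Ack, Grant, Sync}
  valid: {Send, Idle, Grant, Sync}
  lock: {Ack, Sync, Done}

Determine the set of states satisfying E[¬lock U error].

{Retry, Send, Idle, Ack, Grant, Sync}

Sat(¬lock) = {Retry, Send, Idle, Grant}
E[¬lock U error]: least fixpoint, start Z0 = Sat(error) = {Retry, Send, Idle, Ack, Grant, Sync}, add states in Sat(¬lock) with some successor in Z. Already a fixed point.
Sat(E[¬lock U error]) = {Retry, Send, Idle, Ack, Grant, Sync}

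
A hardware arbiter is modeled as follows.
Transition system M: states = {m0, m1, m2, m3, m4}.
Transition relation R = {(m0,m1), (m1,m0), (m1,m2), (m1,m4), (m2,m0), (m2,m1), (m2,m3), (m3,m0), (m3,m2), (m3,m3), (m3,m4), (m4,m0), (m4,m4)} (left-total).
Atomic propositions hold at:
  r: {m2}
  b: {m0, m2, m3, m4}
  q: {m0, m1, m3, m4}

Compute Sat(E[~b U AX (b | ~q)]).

{m1, m3, m4}

Sat(~b) = {m1}
Sat(~q) = {m2}
Sat(b | ~q) = {m0, m2, m3, m4}
Sat(AX (b | ~q)) = {s : every successor in {m0, m2, m3, m4}} = {m1, m3, m4}
E[~b U AX (b | ~q)]: least fixpoint, start Z0 = Sat(AX (b | ~q)) = {m1, m3, m4}, add states in Sat(~b) with some successor in Z. Already a fixed point.
Sat(E[~b U AX (b | ~q)]) = {m1, m3, m4}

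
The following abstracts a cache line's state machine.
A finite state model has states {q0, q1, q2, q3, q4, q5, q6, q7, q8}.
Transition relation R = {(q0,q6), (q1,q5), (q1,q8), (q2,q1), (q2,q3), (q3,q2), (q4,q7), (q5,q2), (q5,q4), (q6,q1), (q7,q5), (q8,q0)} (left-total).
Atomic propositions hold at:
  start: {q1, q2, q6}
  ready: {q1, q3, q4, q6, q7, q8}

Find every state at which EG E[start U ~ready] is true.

Sat(~ready) = {q0, q2, q5}
E[start U ~ready]: least fixpoint, start Z0 = Sat(~ready) = {q0, q2, q5}, add states in Sat(start) with some successor in Z. Z1 = {q0, q1, q2, q5}; Z2 = {q0, q1, q2, q5, q6}; fixed.
Sat(E[start U ~ready]) = {q0, q1, q2, q5, q6}
EG E[start U ~ready]: greatest fixpoint, start Z0 = {q0, q1, q2, q5, q6}, keep only states in Sat with some successor in Z. Already a fixed point.
Sat(EG E[start U ~ready]) = {q0, q1, q2, q5, q6}

{q0, q1, q2, q5, q6}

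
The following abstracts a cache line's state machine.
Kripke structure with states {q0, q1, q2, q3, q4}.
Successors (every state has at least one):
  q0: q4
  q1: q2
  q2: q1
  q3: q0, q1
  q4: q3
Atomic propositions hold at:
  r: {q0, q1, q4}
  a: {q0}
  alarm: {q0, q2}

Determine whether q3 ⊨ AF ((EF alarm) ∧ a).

No

EF alarm: least fixpoint, start Z0 = {q0, q2}, add states with some successor in Z. Z1 = {q0, q1, q2, q3}; Z2 = {q0, q1, q2, q3, q4}; fixed.
Sat(EF alarm) = {q0, q1, q2, q3, q4}
Sat((EF alarm) ∧ a) = {q0}
AF ((EF alarm) ∧ a): least fixpoint, start Z0 = {q0}, add states with every successor in Z. Already a fixed point.
Sat(AF ((EF alarm) ∧ a)) = {q0}
q3 ∉ Sat(AF ((EF alarm) ∧ a)) = {q0}, so the formula does not hold at q3.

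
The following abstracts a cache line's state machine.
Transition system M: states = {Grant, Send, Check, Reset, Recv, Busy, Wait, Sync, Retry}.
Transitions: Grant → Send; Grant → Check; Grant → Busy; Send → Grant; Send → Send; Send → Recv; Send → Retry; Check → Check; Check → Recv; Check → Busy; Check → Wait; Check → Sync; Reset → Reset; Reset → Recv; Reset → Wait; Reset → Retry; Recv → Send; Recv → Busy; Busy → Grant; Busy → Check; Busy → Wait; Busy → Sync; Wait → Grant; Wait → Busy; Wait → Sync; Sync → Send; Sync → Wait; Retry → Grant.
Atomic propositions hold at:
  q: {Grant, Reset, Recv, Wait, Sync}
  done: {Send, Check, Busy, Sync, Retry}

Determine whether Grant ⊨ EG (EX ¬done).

No

Sat(¬done) = {Grant, Reset, Recv, Wait}
Sat(EX ¬done) = {s : some successor in {Grant, Reset, Recv, Wait}} = {Send, Check, Reset, Busy, Wait, Sync, Retry}
EG (EX ¬done): greatest fixpoint, start Z0 = {Send, Check, Reset, Busy, Wait, Sync, Retry}, keep only states in Sat with some successor in Z. Z1 = {Send, Check, Reset, Busy, Wait, Sync}; fixed.
Sat(EG (EX ¬done)) = {Send, Check, Reset, Busy, Wait, Sync}
Grant ∉ Sat(EG (EX ¬done)) = {Send, Check, Reset, Busy, Wait, Sync}, so the formula does not hold at Grant.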